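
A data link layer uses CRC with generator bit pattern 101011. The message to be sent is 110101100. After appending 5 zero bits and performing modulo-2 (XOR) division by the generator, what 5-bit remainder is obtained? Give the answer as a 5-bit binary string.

Append 5 zeros: 11010110000000. Divide by 101011 (XOR where the leading bit is 1):
  pos 0: 110101 XOR 101011 = 011110
  pos 1: 111101 XOR 101011 = 010110
  pos 2: 101100 XOR 101011 = 000111
  pos 5: 111000 XOR 101011 = 010011
  pos 6: 100110 XOR 101011 = 001101
  pos 8: 110100 XOR 101011 = 011111
Remainder (last 5 bits) = 11111. This is the CRC / FCS.

11111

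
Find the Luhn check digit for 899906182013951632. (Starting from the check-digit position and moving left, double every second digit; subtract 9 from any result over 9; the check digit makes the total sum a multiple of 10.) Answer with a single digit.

Partial digits right→left: 2 3 6 1 5 9 3 1 0 2 8 1 6 0 9 9 9 8
Double every second digit counting from the check-digit position (so the 1st, 3rd, 5th, ... of the partial from the right).
  doubled (with −9 where >9): 4 3 1 6 0 7 3 9 9 → sum 42
  kept as-is: 3 1 9 1 2 1 0 9 8 → sum 34
Total = 42 + 34 = 76.
Check digit = (10 − (76 mod 10)) mod 10 = 4.

4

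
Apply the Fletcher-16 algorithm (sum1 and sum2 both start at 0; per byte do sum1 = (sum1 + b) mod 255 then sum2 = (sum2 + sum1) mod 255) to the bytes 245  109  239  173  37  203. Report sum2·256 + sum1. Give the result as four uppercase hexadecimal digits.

C5F1

Running sums (mod 255):
  after byte 0 (245): sum1=245, sum2=245
  after byte 1 (109): sum1=99, sum2=89
  after byte 2 (239): sum1=83, sum2=172
  after byte 3 (173): sum1=1, sum2=173
  after byte 4 (37): sum1=38, sum2=211
  after byte 5 (203): sum1=241, sum2=197
Checksum = sum2·256 + sum1 = 197·256 + 241 = 50673 = 0xC5F1.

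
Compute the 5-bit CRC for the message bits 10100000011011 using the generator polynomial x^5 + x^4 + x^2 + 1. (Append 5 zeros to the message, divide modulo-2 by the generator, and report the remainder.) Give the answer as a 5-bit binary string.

01111

Append 5 zeros: 1010000001101100000. Divide by 110101 (XOR where the leading bit is 1):
  pos 0: 101000 XOR 110101 = 011101
  pos 1: 111010 XOR 110101 = 001111
  pos 3: 111100 XOR 110101 = 001001
  pos 5: 100111 XOR 110101 = 010010
  pos 6: 100100 XOR 110101 = 010001
  pos 7: 100011 XOR 110101 = 010110
  pos 8: 101101 XOR 110101 = 011000
  pos 9: 110000 XOR 110101 = 000101
  pos 12: 101000 XOR 110101 = 011101
  pos 13: 111010 XOR 110101 = 001111
Remainder (last 5 bits) = 01111. This is the CRC / FCS.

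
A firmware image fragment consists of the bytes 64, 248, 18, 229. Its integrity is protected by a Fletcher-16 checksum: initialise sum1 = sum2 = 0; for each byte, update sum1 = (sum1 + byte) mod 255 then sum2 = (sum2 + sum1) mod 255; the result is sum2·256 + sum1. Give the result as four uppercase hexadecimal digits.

Running sums (mod 255):
  after byte 0 (64): sum1=64, sum2=64
  after byte 1 (248): sum1=57, sum2=121
  after byte 2 (18): sum1=75, sum2=196
  after byte 3 (229): sum1=49, sum2=245
Checksum = sum2·256 + sum1 = 245·256 + 49 = 62769 = 0xF531.

F531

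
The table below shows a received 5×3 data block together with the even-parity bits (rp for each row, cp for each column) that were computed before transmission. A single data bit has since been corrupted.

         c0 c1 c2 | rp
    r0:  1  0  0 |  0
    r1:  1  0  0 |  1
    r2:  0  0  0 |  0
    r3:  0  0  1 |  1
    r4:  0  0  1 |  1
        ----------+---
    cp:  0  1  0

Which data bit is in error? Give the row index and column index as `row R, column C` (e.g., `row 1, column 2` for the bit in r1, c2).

Recompute each row's even parity and compare to rp:
  r0: data parity 1, sent rp 0 → mismatch
  r1: data parity 1, sent rp 1 → ok
  r2: data parity 0, sent rp 0 → ok
  r3: data parity 1, sent rp 1 → ok
  r4: data parity 1, sent rp 1 → ok
Recompute each column's even parity and compare to cp:
  c0: data parity 0, sent cp 0 → ok
  c1: data parity 0, sent cp 1 → mismatch
  c2: data parity 0, sent cp 0 → ok
Exactly one row (r0) and one column (c1) fail → the flipped bit is at their intersection.

row 0, column 1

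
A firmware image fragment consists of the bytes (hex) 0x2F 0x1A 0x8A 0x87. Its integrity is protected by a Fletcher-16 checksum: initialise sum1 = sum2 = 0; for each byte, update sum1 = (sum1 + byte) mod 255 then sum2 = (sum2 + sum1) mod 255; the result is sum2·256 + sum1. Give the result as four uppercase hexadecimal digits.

A75B

Running sums (mod 255):
  after byte 0 (0x2F): sum1=47, sum2=47
  after byte 1 (0x1A): sum1=73, sum2=120
  after byte 2 (0x8A): sum1=211, sum2=76
  after byte 3 (0x87): sum1=91, sum2=167
Checksum = sum2·256 + sum1 = 167·256 + 91 = 42843 = 0xA75B.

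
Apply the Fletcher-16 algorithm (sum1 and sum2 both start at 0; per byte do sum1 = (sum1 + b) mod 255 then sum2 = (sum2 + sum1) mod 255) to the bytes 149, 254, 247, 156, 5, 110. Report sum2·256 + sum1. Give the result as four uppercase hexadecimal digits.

Running sums (mod 255):
  after byte 0 (149): sum1=149, sum2=149
  after byte 1 (254): sum1=148, sum2=42
  after byte 2 (247): sum1=140, sum2=182
  after byte 3 (156): sum1=41, sum2=223
  after byte 4 (5): sum1=46, sum2=14
  after byte 5 (110): sum1=156, sum2=170
Checksum = sum2·256 + sum1 = 170·256 + 156 = 43676 = 0xAA9C.

AA9C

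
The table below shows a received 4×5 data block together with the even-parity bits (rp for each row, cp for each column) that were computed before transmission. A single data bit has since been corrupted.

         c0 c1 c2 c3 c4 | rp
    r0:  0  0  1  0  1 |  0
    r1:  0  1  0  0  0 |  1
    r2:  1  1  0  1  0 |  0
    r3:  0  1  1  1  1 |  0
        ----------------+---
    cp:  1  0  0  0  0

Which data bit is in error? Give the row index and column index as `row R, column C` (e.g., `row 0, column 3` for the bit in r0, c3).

row 2, column 1

Recompute each row's even parity and compare to rp:
  r0: data parity 0, sent rp 0 → ok
  r1: data parity 1, sent rp 1 → ok
  r2: data parity 1, sent rp 0 → mismatch
  r3: data parity 0, sent rp 0 → ok
Recompute each column's even parity and compare to cp:
  c0: data parity 1, sent cp 1 → ok
  c1: data parity 1, sent cp 0 → mismatch
  c2: data parity 0, sent cp 0 → ok
  c3: data parity 0, sent cp 0 → ok
  c4: data parity 0, sent cp 0 → ok
Exactly one row (r2) and one column (c1) fail → the flipped bit is at their intersection.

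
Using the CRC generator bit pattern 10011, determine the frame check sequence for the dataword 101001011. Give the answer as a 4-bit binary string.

0110

Append 4 zeros: 1010010110000. Divide by 10011 (XOR where the leading bit is 1):
  pos 0: 10100 XOR 10011 = 00111
  pos 2: 11110 XOR 10011 = 01101
  pos 3: 11011 XOR 10011 = 01000
  pos 4: 10001 XOR 10011 = 00010
  pos 7: 10000 XOR 10011 = 00011
Remainder (last 4 bits) = 0110. This is the CRC / FCS.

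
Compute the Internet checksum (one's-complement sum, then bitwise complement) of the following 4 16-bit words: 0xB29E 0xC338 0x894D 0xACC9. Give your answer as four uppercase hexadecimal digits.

One's-complement addition (fold any carry out of bit 15 back into bit 0):
  0xB29E + 0xC338 = 0x175D6 → wrap carry → 0x75D7
  0x75D7 + 0x894D = 0x0FF24
  0xFF24 + 0xACC9 = 0x1ABED → wrap carry → 0xABEE
One's-complement sum = 0xABEE.
Checksum = ~0xABEE & 0xFFFF = 0x5411.

5411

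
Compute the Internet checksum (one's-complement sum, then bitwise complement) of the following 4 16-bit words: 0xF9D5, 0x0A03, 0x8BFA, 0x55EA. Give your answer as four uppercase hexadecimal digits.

One's-complement addition (fold any carry out of bit 15 back into bit 0):
  0xF9D5 + 0x0A03 = 0x103D8 → wrap carry → 0x03D9
  0x03D9 + 0x8BFA = 0x08FD3
  0x8FD3 + 0x55EA = 0x0E5BD
One's-complement sum = 0xE5BD.
Checksum = ~0xE5BD & 0xFFFF = 0x1A42.

1A42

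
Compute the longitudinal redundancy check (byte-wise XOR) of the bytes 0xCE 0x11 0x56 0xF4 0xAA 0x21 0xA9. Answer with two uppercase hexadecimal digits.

5F

XOR the bytes together:
  start with 0xCE
  0xCE ⊕ 0x11 = 0xDF
  0xDF ⊕ 0x56 = 0x89
  0x89 ⊕ 0xF4 = 0x7D
  0x7D ⊕ 0xAA = 0xD7
  0xD7 ⊕ 0x21 = 0xF6
  0xF6 ⊕ 0xA9 = 0x5F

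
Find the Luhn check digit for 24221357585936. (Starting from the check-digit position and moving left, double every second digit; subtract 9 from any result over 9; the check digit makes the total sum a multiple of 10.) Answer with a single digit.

Partial digits right→left: 6 3 9 5 8 5 7 5 3 1 2 2 4 2
Double every second digit counting from the check-digit position (so the 1st, 3rd, 5th, ... of the partial from the right).
  doubled (with −9 where >9): 3 9 7 5 6 4 8 → sum 42
  kept as-is: 3 5 5 5 1 2 2 → sum 23
Total = 42 + 23 = 65.
Check digit = (10 − (65 mod 10)) mod 10 = 5.

5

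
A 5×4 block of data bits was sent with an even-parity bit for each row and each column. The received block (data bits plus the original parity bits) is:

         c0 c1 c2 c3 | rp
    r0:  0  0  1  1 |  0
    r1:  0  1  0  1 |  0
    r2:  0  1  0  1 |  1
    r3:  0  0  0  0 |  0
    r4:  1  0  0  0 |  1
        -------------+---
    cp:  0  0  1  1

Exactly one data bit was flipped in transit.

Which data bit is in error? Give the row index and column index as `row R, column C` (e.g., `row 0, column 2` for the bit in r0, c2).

Recompute each row's even parity and compare to rp:
  r0: data parity 0, sent rp 0 → ok
  r1: data parity 0, sent rp 0 → ok
  r2: data parity 0, sent rp 1 → mismatch
  r3: data parity 0, sent rp 0 → ok
  r4: data parity 1, sent rp 1 → ok
Recompute each column's even parity and compare to cp:
  c0: data parity 1, sent cp 0 → mismatch
  c1: data parity 0, sent cp 0 → ok
  c2: data parity 1, sent cp 1 → ok
  c3: data parity 1, sent cp 1 → ok
Exactly one row (r2) and one column (c0) fail → the flipped bit is at their intersection.

row 2, column 0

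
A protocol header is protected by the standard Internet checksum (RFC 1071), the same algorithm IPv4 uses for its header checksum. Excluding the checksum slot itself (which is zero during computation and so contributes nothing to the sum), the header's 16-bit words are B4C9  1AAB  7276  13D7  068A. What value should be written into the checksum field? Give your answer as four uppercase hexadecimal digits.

One's-complement addition (fold any carry out of bit 15 back into bit 0):
  0xB4C9 + 0x1AAB = 0x0CF74
  0xCF74 + 0x7276 = 0x141EA → wrap carry → 0x41EB
  0x41EB + 0x13D7 = 0x055C2
  0x55C2 + 0x068A = 0x05C4C
One's-complement sum = 0x5C4C.
Checksum = ~0x5C4C & 0xFFFF = 0xA3B3.

A3B3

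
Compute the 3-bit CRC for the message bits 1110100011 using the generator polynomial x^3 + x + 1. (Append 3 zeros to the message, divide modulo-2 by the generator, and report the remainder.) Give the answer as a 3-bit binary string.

Append 3 zeros: 1110100011000. Divide by 1011 (XOR where the leading bit is 1):
  pos 0: 1110 XOR 1011 = 0101
  pos 1: 1011 XOR 1011 = 0000
  pos 8: 1100 XOR 1011 = 0111
  pos 9: 1110 XOR 1011 = 0101
Remainder (last 3 bits) = 101. This is the CRC / FCS.

101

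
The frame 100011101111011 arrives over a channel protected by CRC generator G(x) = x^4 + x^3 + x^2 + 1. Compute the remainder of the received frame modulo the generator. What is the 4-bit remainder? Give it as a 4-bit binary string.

Modulo-2 division of 100011101111011 by 11101:
  pos 0: 10001 XOR 11101 = 01100
  pos 1: 11001 XOR 11101 = 00100
  pos 3: 10010 XOR 11101 = 01111
  pos 4: 11111 XOR 11101 = 00010
  pos 7: 10111 XOR 11101 = 01010
  pos 8: 10100 XOR 11101 = 01001
  pos 9: 10011 XOR 11101 = 01110
  pos 10: 11101 XOR 11101 = 00000
Remainder = 0000 (zero — the frame passes the CRC check).

0000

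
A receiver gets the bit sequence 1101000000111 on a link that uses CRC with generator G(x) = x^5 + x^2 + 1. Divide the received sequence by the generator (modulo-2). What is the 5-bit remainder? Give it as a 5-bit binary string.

Modulo-2 division of 1101000000111 by 100101:
  pos 0: 110100 XOR 100101 = 010001
  pos 1: 100010 XOR 100101 = 000111
  pos 4: 111000 XOR 100101 = 011101
  pos 5: 111011 XOR 100101 = 011110
  pos 6: 111101 XOR 100101 = 011000
  pos 7: 110001 XOR 100101 = 010100
Remainder = 10100 (nonzero — an error is detected).

10100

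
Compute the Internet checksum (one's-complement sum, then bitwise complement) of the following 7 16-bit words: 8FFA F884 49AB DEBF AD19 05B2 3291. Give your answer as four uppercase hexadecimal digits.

69B8

One's-complement addition (fold any carry out of bit 15 back into bit 0):
  0x8FFA + 0xF884 = 0x1887E → wrap carry → 0x887F
  0x887F + 0x49AB = 0x0D22A
  0xD22A + 0xDEBF = 0x1B0E9 → wrap carry → 0xB0EA
  0xB0EA + 0xAD19 = 0x15E03 → wrap carry → 0x5E04
  0x5E04 + 0x05B2 = 0x063B6
  0x63B6 + 0x3291 = 0x09647
One's-complement sum = 0x9647.
Checksum = ~0x9647 & 0xFFFF = 0x69B8.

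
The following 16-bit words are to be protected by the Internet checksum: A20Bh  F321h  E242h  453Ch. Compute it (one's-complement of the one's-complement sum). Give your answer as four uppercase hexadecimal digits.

One's-complement addition (fold any carry out of bit 15 back into bit 0):
  0xA20B + 0xF321 = 0x1952C → wrap carry → 0x952D
  0x952D + 0xE242 = 0x1776F → wrap carry → 0x7770
  0x7770 + 0x453C = 0x0BCAC
One's-complement sum = 0xBCAC.
Checksum = ~0xBCAC & 0xFFFF = 0x4353.

4353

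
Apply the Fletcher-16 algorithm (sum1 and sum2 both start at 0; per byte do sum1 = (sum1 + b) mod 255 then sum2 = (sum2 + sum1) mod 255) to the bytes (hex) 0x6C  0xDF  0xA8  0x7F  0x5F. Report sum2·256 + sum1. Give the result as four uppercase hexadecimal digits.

Running sums (mod 255):
  after byte 0 (0x6C): sum1=108, sum2=108
  after byte 1 (0xDF): sum1=76, sum2=184
  after byte 2 (0xA8): sum1=244, sum2=173
  after byte 3 (0x7F): sum1=116, sum2=34
  after byte 4 (0x5F): sum1=211, sum2=245
Checksum = sum2·256 + sum1 = 245·256 + 211 = 62931 = 0xF5D3.

F5D3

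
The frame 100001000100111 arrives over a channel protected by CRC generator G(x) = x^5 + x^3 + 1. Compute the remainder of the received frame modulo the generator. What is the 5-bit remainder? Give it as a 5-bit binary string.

Modulo-2 division of 100001000100111 by 101001:
  pos 0: 100001 XOR 101001 = 001000
  pos 2: 100000 XOR 101001 = 001001
  pos 4: 100101 XOR 101001 = 001100
  pos 6: 110000 XOR 101001 = 011001
  pos 7: 110011 XOR 101001 = 011010
  pos 8: 110101 XOR 101001 = 011100
  pos 9: 111001 XOR 101001 = 010000
Remainder = 10000 (nonzero — an error is detected).

10000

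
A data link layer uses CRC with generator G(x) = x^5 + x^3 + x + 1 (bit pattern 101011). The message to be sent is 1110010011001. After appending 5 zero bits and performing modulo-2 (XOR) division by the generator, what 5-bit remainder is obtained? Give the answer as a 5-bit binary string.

Append 5 zeros: 111001001100100000. Divide by 101011 (XOR where the leading bit is 1):
  pos 0: 111001 XOR 101011 = 010010
  pos 1: 100100 XOR 101011 = 001111
  pos 3: 111101 XOR 101011 = 010110
  pos 4: 101101 XOR 101011 = 000110
  pos 7: 110001 XOR 101011 = 011010
  pos 8: 110100 XOR 101011 = 011111
  pos 9: 111110 XOR 101011 = 010101
  pos 10: 101010 XOR 101011 = 000001
Remainder (last 5 bits) = 00100. This is the CRC / FCS.

00100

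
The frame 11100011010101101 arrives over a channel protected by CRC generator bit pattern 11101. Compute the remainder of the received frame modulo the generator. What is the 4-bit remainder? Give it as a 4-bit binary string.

0000

Modulo-2 division of 11100011010101101 by 11101:
  pos 0: 11100 XOR 11101 = 00001
  pos 4: 10110 XOR 11101 = 01011
  pos 5: 10111 XOR 11101 = 01010
  pos 6: 10100 XOR 11101 = 01001
  pos 7: 10011 XOR 11101 = 01110
  pos 8: 11100 XOR 11101 = 00001
  pos 12: 11101 XOR 11101 = 00000
Remainder = 0000 (zero — the frame passes the CRC check).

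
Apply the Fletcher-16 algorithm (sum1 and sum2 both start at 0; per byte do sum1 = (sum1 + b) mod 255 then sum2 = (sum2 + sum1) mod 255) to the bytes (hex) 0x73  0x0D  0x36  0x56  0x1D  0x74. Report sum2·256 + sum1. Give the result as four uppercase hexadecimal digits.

809E

Running sums (mod 255):
  after byte 0 (0x73): sum1=115, sum2=115
  after byte 1 (0x0D): sum1=128, sum2=243
  after byte 2 (0x36): sum1=182, sum2=170
  after byte 3 (0x56): sum1=13, sum2=183
  after byte 4 (0x1D): sum1=42, sum2=225
  after byte 5 (0x74): sum1=158, sum2=128
Checksum = sum2·256 + sum1 = 128·256 + 158 = 32926 = 0x809E.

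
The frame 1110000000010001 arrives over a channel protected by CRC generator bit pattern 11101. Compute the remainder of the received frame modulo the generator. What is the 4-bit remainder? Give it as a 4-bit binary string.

Modulo-2 division of 1110000000010001 by 11101:
  pos 0: 11100 XOR 11101 = 00001
  pos 4: 10000 XOR 11101 = 01101
  pos 5: 11010 XOR 11101 = 00111
  pos 7: 11101 XOR 11101 = 00000
Remainder = 0001 (nonzero — an error is detected).

0001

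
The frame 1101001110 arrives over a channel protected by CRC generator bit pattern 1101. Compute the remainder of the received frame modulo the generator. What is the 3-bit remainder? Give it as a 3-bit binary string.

Modulo-2 division of 1101001110 by 1101:
  pos 0: 1101 XOR 1101 = 0000
  pos 6: 1110 XOR 1101 = 0011
Remainder = 011 (nonzero — an error is detected).

011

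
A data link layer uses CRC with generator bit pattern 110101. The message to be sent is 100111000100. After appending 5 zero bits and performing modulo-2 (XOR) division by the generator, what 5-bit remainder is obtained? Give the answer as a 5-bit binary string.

Append 5 zeros: 10011100010000000. Divide by 110101 (XOR where the leading bit is 1):
  pos 0: 100111 XOR 110101 = 010010
  pos 1: 100100 XOR 110101 = 010001
  pos 2: 100010 XOR 110101 = 010111
  pos 3: 101110 XOR 110101 = 011011
  pos 4: 110111 XOR 110101 = 000010
  pos 8: 100000 XOR 110101 = 010101
  pos 9: 101010 XOR 110101 = 011111
  pos 10: 111110 XOR 110101 = 001011
Remainder (last 5 bits) = 10110. This is the CRC / FCS.

10110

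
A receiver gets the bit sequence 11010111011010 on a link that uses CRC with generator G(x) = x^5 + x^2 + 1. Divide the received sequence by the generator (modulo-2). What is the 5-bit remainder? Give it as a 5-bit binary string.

01010

Modulo-2 division of 11010111011010 by 100101:
  pos 0: 110101 XOR 100101 = 010000
  pos 1: 100001 XOR 100101 = 000100
  pos 4: 100101 XOR 100101 = 000000
Remainder = 01010 (nonzero — an error is detected).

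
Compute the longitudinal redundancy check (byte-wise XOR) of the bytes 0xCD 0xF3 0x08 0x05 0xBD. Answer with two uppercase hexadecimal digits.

XOR the bytes together:
  start with 0xCD
  0xCD ⊕ 0xF3 = 0x3E
  0x3E ⊕ 0x08 = 0x36
  0x36 ⊕ 0x05 = 0x33
  0x33 ⊕ 0xBD = 0x8E

8E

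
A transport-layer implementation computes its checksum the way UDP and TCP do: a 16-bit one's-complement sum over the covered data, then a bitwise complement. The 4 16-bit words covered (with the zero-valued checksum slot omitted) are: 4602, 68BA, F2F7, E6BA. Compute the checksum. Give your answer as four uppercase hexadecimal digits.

7790

One's-complement addition (fold any carry out of bit 15 back into bit 0):
  0x4602 + 0x68BA = 0x0AEBC
  0xAEBC + 0xF2F7 = 0x1A1B3 → wrap carry → 0xA1B4
  0xA1B4 + 0xE6BA = 0x1886E → wrap carry → 0x886F
One's-complement sum = 0x886F.
Checksum = ~0x886F & 0xFFFF = 0x7790.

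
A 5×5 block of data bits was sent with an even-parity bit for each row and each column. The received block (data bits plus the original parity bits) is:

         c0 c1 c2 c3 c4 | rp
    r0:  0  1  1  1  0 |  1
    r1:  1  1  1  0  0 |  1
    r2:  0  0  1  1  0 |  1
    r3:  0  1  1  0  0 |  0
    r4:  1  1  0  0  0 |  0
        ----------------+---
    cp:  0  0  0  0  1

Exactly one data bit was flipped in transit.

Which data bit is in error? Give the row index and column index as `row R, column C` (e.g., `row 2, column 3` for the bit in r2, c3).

row 2, column 4

Recompute each row's even parity and compare to rp:
  r0: data parity 1, sent rp 1 → ok
  r1: data parity 1, sent rp 1 → ok
  r2: data parity 0, sent rp 1 → mismatch
  r3: data parity 0, sent rp 0 → ok
  r4: data parity 0, sent rp 0 → ok
Recompute each column's even parity and compare to cp:
  c0: data parity 0, sent cp 0 → ok
  c1: data parity 0, sent cp 0 → ok
  c2: data parity 0, sent cp 0 → ok
  c3: data parity 0, sent cp 0 → ok
  c4: data parity 0, sent cp 1 → mismatch
Exactly one row (r2) and one column (c4) fail → the flipped bit is at their intersection.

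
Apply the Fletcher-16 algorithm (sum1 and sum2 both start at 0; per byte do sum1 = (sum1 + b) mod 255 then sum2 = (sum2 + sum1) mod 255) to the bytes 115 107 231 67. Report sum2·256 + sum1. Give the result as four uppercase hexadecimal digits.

Running sums (mod 255):
  after byte 0 (115): sum1=115, sum2=115
  after byte 1 (107): sum1=222, sum2=82
  after byte 2 (231): sum1=198, sum2=25
  after byte 3 (67): sum1=10, sum2=35
Checksum = sum2·256 + sum1 = 35·256 + 10 = 8970 = 0x230A.

230A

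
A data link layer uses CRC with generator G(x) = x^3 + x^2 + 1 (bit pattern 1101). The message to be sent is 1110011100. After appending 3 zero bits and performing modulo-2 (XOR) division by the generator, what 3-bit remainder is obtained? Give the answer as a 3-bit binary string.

101

Append 3 zeros: 1110011100000. Divide by 1101 (XOR where the leading bit is 1):
  pos 0: 1110 XOR 1101 = 0011
  pos 2: 1101 XOR 1101 = 0000
  pos 6: 1100 XOR 1101 = 0001
  pos 9: 1000 XOR 1101 = 0101
Remainder (last 3 bits) = 101. This is the CRC / FCS.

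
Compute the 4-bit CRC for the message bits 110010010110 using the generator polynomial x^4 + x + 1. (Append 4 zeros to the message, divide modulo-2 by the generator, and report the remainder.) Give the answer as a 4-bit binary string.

1001

Append 4 zeros: 1100100101100000. Divide by 10011 (XOR where the leading bit is 1):
  pos 0: 11001 XOR 10011 = 01010
  pos 1: 10100 XOR 10011 = 00111
  pos 3: 11101 XOR 10011 = 01110
  pos 4: 11100 XOR 10011 = 01111
  pos 5: 11111 XOR 10011 = 01100
  pos 6: 11001 XOR 10011 = 01010
  pos 7: 10100 XOR 10011 = 00111
  pos 9: 11100 XOR 10011 = 01111
  pos 10: 11110 XOR 10011 = 01101
  pos 11: 11010 XOR 10011 = 01001
Remainder (last 4 bits) = 1001. This is the CRC / FCS.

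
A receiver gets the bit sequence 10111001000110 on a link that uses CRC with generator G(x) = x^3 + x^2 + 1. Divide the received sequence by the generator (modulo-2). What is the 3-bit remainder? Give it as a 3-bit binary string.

000

Modulo-2 division of 10111001000110 by 1101:
  pos 0: 1011 XOR 1101 = 0110
  pos 1: 1101 XOR 1101 = 0000
  pos 7: 1000 XOR 1101 = 0101
  pos 8: 1011 XOR 1101 = 0110
  pos 9: 1101 XOR 1101 = 0000
Remainder = 000 (zero — the frame passes the CRC check).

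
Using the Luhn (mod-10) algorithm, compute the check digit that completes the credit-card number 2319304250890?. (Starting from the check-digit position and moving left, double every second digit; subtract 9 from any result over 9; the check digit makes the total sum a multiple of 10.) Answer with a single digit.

Partial digits right→left: 0 9 8 0 5 2 4 0 3 9 1 3 2
Double every second digit counting from the check-digit position (so the 1st, 3rd, 5th, ... of the partial from the right).
  doubled (with −9 where >9): 0 7 1 8 6 2 4 → sum 28
  kept as-is: 9 0 2 0 9 3 → sum 23
Total = 28 + 23 = 51.
Check digit = (10 − (51 mod 10)) mod 10 = 9.

9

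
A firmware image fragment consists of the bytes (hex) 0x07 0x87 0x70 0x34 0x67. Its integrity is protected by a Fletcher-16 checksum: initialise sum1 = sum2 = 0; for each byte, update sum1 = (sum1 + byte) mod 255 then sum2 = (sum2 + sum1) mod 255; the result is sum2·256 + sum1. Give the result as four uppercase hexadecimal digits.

Running sums (mod 255):
  after byte 0 (0x07): sum1=7, sum2=7
  after byte 1 (0x87): sum1=142, sum2=149
  after byte 2 (0x70): sum1=254, sum2=148
  after byte 3 (0x34): sum1=51, sum2=199
  after byte 4 (0x67): sum1=154, sum2=98
Checksum = sum2·256 + sum1 = 98·256 + 154 = 25242 = 0x629A.

629A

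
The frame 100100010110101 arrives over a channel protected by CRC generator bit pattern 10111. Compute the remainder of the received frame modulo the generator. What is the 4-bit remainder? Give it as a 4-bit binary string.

1011

Modulo-2 division of 100100010110101 by 10111:
  pos 0: 10010 XOR 10111 = 00101
  pos 2: 10100 XOR 10111 = 00011
  pos 5: 11101 XOR 10111 = 01010
  pos 6: 10101 XOR 10111 = 00010
  pos 9: 10010 XOR 10111 = 00101
Remainder = 1011 (nonzero — an error is detected).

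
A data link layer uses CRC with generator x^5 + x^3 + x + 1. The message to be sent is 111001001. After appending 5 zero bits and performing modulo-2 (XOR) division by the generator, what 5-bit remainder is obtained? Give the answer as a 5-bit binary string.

01101

Append 5 zeros: 11100100100000. Divide by 101011 (XOR where the leading bit is 1):
  pos 0: 111001 XOR 101011 = 010010
  pos 1: 100100 XOR 101011 = 001111
  pos 3: 111101 XOR 101011 = 010110
  pos 4: 101100 XOR 101011 = 000111
  pos 7: 111000 XOR 101011 = 010011
  pos 8: 100110 XOR 101011 = 001101
Remainder (last 5 bits) = 01101. This is the CRC / FCS.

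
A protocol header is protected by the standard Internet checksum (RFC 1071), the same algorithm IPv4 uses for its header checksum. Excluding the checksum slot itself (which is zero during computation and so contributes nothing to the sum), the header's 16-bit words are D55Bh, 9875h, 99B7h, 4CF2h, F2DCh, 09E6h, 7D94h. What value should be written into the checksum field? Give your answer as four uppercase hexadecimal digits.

One's-complement addition (fold any carry out of bit 15 back into bit 0):
  0xD55B + 0x9875 = 0x16DD0 → wrap carry → 0x6DD1
  0x6DD1 + 0x99B7 = 0x10788 → wrap carry → 0x0789
  0x0789 + 0x4CF2 = 0x0547B
  0x547B + 0xF2DC = 0x14757 → wrap carry → 0x4758
  0x4758 + 0x09E6 = 0x0513E
  0x513E + 0x7D94 = 0x0CED2
One's-complement sum = 0xCED2.
Checksum = ~0xCED2 & 0xFFFF = 0x312D.

312D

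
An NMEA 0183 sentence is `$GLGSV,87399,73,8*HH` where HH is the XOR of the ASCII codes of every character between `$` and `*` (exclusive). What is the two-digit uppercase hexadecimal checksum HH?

XOR the ASCII codes of the payload characters:
  'G' = 0x47 → acc = 0x47
  'L' = 0x4C → acc = 0x0B
  'G' = 0x47 → acc = 0x4C
  'S' = 0x53 → acc = 0x1F
  'V' = 0x56 → acc = 0x49
  ',' = 0x2C → acc = 0x65
  '8' = 0x38 → acc = 0x5D
  '7' = 0x37 → acc = 0x6A
  '3' = 0x33 → acc = 0x59
  '9' = 0x39 → acc = 0x60
  '9' = 0x39 → acc = 0x59
  ',' = 0x2C → acc = 0x75
  '7' = 0x37 → acc = 0x42
  '3' = 0x33 → acc = 0x71
  ',' = 0x2C → acc = 0x5D
  '8' = 0x38 → acc = 0x65
Checksum = 0x65.

65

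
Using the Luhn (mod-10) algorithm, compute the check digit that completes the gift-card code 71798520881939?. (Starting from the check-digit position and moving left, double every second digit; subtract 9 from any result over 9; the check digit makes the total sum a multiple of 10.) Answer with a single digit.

7

Partial digits right→left: 9 3 9 1 8 8 0 2 5 8 9 7 1 7
Double every second digit counting from the check-digit position (so the 1st, 3rd, 5th, ... of the partial from the right).
  doubled (with −9 where >9): 9 9 7 0 1 9 2 → sum 37
  kept as-is: 3 1 8 2 8 7 7 → sum 36
Total = 37 + 36 = 73.
Check digit = (10 − (73 mod 10)) mod 10 = 7.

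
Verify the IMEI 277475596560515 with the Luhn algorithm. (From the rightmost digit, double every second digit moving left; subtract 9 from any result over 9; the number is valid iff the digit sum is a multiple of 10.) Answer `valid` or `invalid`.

invalid

From the right, keep odd positions and double even positions (subtract 9 from any doubled value over 9):
  doubled (positions 2,4,...): 2 0 1 9 1 8 5 → sum 26
  kept (positions 1,3,...): 5 5 6 6 5 7 7 2 → sum 43
Total = 69.
69 mod 10 = 9, so the number is invalid.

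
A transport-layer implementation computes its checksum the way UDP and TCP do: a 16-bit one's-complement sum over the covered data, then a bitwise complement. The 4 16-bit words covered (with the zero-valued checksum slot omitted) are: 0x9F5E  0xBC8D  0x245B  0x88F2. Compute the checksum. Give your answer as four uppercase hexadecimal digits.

F6C5

One's-complement addition (fold any carry out of bit 15 back into bit 0):
  0x9F5E + 0xBC8D = 0x15BEB → wrap carry → 0x5BEC
  0x5BEC + 0x245B = 0x08047
  0x8047 + 0x88F2 = 0x10939 → wrap carry → 0x093A
One's-complement sum = 0x093A.
Checksum = ~0x093A & 0xFFFF = 0xF6C5.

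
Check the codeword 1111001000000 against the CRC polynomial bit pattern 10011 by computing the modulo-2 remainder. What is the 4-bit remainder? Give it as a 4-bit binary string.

0000

Modulo-2 division of 1111001000000 by 10011:
  pos 0: 11110 XOR 10011 = 01101
  pos 1: 11010 XOR 10011 = 01001
  pos 2: 10011 XOR 10011 = 00000
Remainder = 0000 (zero — the frame passes the CRC check).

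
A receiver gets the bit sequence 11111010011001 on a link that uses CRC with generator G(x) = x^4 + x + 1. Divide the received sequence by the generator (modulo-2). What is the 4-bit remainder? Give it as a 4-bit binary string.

0000

Modulo-2 division of 11111010011001 by 10011:
  pos 0: 11111 XOR 10011 = 01100
  pos 1: 11000 XOR 10011 = 01011
  pos 2: 10111 XOR 10011 = 00100
  pos 4: 10000 XOR 10011 = 00011
  pos 7: 11110 XOR 10011 = 01101
  pos 8: 11010 XOR 10011 = 01001
  pos 9: 10011 XOR 10011 = 00000
Remainder = 0000 (zero — the frame passes the CRC check).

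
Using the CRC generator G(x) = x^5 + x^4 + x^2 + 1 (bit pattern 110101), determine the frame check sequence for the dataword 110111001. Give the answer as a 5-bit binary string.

01100

Append 5 zeros: 11011100100000. Divide by 110101 (XOR where the leading bit is 1):
  pos 0: 110111 XOR 110101 = 000010
  pos 4: 100010 XOR 110101 = 010111
  pos 5: 101110 XOR 110101 = 011011
  pos 6: 110110 XOR 110101 = 000011
Remainder (last 5 bits) = 01100. This is the CRC / FCS.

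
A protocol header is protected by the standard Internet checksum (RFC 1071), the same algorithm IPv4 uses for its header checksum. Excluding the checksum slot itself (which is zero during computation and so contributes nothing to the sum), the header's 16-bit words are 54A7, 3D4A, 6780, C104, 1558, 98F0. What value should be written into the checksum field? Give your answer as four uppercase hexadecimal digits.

One's-complement addition (fold any carry out of bit 15 back into bit 0):
  0x54A7 + 0x3D4A = 0x091F1
  0x91F1 + 0x6780 = 0x0F971
  0xF971 + 0xC104 = 0x1BA75 → wrap carry → 0xBA76
  0xBA76 + 0x1558 = 0x0CFCE
  0xCFCE + 0x98F0 = 0x168BE → wrap carry → 0x68BF
One's-complement sum = 0x68BF.
Checksum = ~0x68BF & 0xFFFF = 0x9740.

9740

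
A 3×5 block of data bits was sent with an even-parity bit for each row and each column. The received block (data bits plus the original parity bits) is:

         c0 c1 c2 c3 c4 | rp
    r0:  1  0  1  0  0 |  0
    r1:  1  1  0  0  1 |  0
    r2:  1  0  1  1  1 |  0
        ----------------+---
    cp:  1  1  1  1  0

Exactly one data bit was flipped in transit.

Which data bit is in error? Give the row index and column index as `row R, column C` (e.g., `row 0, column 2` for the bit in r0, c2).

row 1, column 2

Recompute each row's even parity and compare to rp:
  r0: data parity 0, sent rp 0 → ok
  r1: data parity 1, sent rp 0 → mismatch
  r2: data parity 0, sent rp 0 → ok
Recompute each column's even parity and compare to cp:
  c0: data parity 1, sent cp 1 → ok
  c1: data parity 1, sent cp 1 → ok
  c2: data parity 0, sent cp 1 → mismatch
  c3: data parity 1, sent cp 1 → ok
  c4: data parity 0, sent cp 0 → ok
Exactly one row (r1) and one column (c2) fail → the flipped bit is at their intersection.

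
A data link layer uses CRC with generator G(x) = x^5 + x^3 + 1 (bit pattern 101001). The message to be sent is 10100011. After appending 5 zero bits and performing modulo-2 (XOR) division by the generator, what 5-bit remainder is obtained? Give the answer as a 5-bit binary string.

10110

Append 5 zeros: 1010001100000. Divide by 101001 (XOR where the leading bit is 1):
  pos 0: 101000 XOR 101001 = 000001
  pos 5: 111000 XOR 101001 = 010001
  pos 6: 100010 XOR 101001 = 001011
Remainder (last 5 bits) = 10110. This is the CRC / FCS.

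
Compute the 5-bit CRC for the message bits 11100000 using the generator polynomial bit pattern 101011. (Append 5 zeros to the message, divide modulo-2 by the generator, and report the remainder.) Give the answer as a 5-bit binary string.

00100

Append 5 zeros: 1110000000000. Divide by 101011 (XOR where the leading bit is 1):
  pos 0: 111000 XOR 101011 = 010011
  pos 1: 100110 XOR 101011 = 001101
  pos 3: 110100 XOR 101011 = 011111
  pos 4: 111110 XOR 101011 = 010101
  pos 5: 101010 XOR 101011 = 000001
Remainder (last 5 bits) = 00100. This is the CRC / FCS.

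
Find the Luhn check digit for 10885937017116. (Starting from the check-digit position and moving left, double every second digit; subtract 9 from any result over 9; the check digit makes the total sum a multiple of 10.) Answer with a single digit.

Partial digits right→left: 6 1 1 7 1 0 7 3 9 5 8 8 0 1
Double every second digit counting from the check-digit position (so the 1st, 3rd, 5th, ... of the partial from the right).
  doubled (with −9 where >9): 3 2 2 5 9 7 0 → sum 28
  kept as-is: 1 7 0 3 5 8 1 → sum 25
Total = 28 + 25 = 53.
Check digit = (10 − (53 mod 10)) mod 10 = 7.

7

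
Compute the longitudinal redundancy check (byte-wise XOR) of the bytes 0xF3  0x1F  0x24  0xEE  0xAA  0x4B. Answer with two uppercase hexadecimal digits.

C7

XOR the bytes together:
  start with 0xF3
  0xF3 ⊕ 0x1F = 0xEC
  0xEC ⊕ 0x24 = 0xC8
  0xC8 ⊕ 0xEE = 0x26
  0x26 ⊕ 0xAA = 0x8C
  0x8C ⊕ 0x4B = 0xC7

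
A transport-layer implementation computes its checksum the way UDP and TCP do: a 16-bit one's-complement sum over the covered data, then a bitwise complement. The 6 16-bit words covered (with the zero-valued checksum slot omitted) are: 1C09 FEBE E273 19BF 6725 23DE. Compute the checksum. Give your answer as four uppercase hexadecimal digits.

One's-complement addition (fold any carry out of bit 15 back into bit 0):
  0x1C09 + 0xFEBE = 0x11AC7 → wrap carry → 0x1AC8
  0x1AC8 + 0xE273 = 0x0FD3B
  0xFD3B + 0x19BF = 0x116FA → wrap carry → 0x16FB
  0x16FB + 0x6725 = 0x07E20
  0x7E20 + 0x23DE = 0x0A1FE
One's-complement sum = 0xA1FE.
Checksum = ~0xA1FE & 0xFFFF = 0x5E01.

5E01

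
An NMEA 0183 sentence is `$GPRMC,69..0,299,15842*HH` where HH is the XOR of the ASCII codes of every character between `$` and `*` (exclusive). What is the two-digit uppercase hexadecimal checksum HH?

XOR the ASCII codes of the payload characters:
  'G' = 0x47 → acc = 0x47
  'P' = 0x50 → acc = 0x17
  'R' = 0x52 → acc = 0x45
  'M' = 0x4D → acc = 0x08
  'C' = 0x43 → acc = 0x4B
  ',' = 0x2C → acc = 0x67
  '6' = 0x36 → acc = 0x51
  '9' = 0x39 → acc = 0x68
  '.' = 0x2E → acc = 0x46
  '.' = 0x2E → acc = 0x68
  '0' = 0x30 → acc = 0x58
  ',' = 0x2C → acc = 0x74
  '2' = 0x32 → acc = 0x46
  '9' = 0x39 → acc = 0x7F
  '9' = 0x39 → acc = 0x46
  ',' = 0x2C → acc = 0x6A
  '1' = 0x31 → acc = 0x5B
  '5' = 0x35 → acc = 0x6E
  '8' = 0x38 → acc = 0x56
  '4' = 0x34 → acc = 0x62
  '2' = 0x32 → acc = 0x50
Checksum = 0x50.

50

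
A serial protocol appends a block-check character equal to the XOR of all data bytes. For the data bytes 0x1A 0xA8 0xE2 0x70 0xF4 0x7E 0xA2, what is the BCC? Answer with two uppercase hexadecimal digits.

XOR the bytes together:
  start with 0x1A
  0x1A ⊕ 0xA8 = 0xB2
  0xB2 ⊕ 0xE2 = 0x50
  0x50 ⊕ 0x70 = 0x20
  0x20 ⊕ 0xF4 = 0xD4
  0xD4 ⊕ 0x7E = 0xAA
  0xAA ⊕ 0xA2 = 0x08

08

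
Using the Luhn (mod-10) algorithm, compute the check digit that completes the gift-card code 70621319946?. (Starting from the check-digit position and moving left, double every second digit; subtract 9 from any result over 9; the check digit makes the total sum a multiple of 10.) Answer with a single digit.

8

Partial digits right→left: 6 4 9 9 1 3 1 2 6 0 7
Double every second digit counting from the check-digit position (so the 1st, 3rd, 5th, ... of the partial from the right).
  doubled (with −9 where >9): 3 9 2 2 3 5 → sum 24
  kept as-is: 4 9 3 2 0 → sum 18
Total = 24 + 18 = 42.
Check digit = (10 − (42 mod 10)) mod 10 = 8.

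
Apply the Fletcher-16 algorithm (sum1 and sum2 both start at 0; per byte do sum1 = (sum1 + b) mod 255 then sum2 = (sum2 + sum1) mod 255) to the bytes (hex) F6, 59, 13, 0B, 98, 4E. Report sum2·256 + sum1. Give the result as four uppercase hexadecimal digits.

7555

Running sums (mod 255):
  after byte 0 (F6): sum1=246, sum2=246
  after byte 1 (59): sum1=80, sum2=71
  after byte 2 (13): sum1=99, sum2=170
  after byte 3 (0B): sum1=110, sum2=25
  after byte 4 (98): sum1=7, sum2=32
  after byte 5 (4E): sum1=85, sum2=117
Checksum = sum2·256 + sum1 = 117·256 + 85 = 30037 = 0x7555.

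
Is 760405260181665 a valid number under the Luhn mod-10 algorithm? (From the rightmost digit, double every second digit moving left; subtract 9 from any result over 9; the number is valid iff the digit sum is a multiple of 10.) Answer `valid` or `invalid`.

From the right, keep odd positions and double even positions (subtract 9 from any doubled value over 9):
  doubled (positions 2,4,...): 3 2 2 3 1 8 3 → sum 22
  kept (positions 1,3,...): 5 6 8 0 2 0 0 7 → sum 28
Total = 50.
50 mod 10 = 0, so the number is valid.

valid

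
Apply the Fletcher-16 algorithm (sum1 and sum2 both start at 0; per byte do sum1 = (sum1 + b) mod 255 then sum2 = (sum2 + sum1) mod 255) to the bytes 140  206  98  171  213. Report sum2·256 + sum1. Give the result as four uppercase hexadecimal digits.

Running sums (mod 255):
  after byte 0 (140): sum1=140, sum2=140
  after byte 1 (206): sum1=91, sum2=231
  after byte 2 (98): sum1=189, sum2=165
  after byte 3 (171): sum1=105, sum2=15
  after byte 4 (213): sum1=63, sum2=78
Checksum = sum2·256 + sum1 = 78·256 + 63 = 20031 = 0x4E3F.

4E3F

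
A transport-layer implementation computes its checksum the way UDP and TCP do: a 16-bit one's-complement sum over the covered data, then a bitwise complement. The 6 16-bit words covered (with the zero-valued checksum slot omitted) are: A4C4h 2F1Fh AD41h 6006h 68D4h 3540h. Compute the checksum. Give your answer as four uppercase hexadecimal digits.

One's-complement addition (fold any carry out of bit 15 back into bit 0):
  0xA4C4 + 0x2F1F = 0x0D3E3
  0xD3E3 + 0xAD41 = 0x18124 → wrap carry → 0x8125
  0x8125 + 0x6006 = 0x0E12B
  0xE12B + 0x68D4 = 0x149FF → wrap carry → 0x4A00
  0x4A00 + 0x3540 = 0x07F40
One's-complement sum = 0x7F40.
Checksum = ~0x7F40 & 0xFFFF = 0x80BF.

80BF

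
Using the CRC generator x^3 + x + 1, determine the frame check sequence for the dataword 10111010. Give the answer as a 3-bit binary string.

011

Append 3 zeros: 10111010000. Divide by 1011 (XOR where the leading bit is 1):
  pos 0: 1011 XOR 1011 = 0000
  pos 4: 1010 XOR 1011 = 0001
  pos 7: 1000 XOR 1011 = 0011
Remainder (last 3 bits) = 011. This is the CRC / FCS.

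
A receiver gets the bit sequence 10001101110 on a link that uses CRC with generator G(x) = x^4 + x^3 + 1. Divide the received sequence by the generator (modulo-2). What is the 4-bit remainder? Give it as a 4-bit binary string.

Modulo-2 division of 10001101110 by 11001:
  pos 0: 10001 XOR 11001 = 01000
  pos 1: 10001 XOR 11001 = 01000
  pos 2: 10000 XOR 11001 = 01001
  pos 3: 10011 XOR 11001 = 01010
  pos 4: 10101 XOR 11001 = 01100
  pos 5: 11001 XOR 11001 = 00000
Remainder = 0000 (zero — the frame passes the CRC check).

0000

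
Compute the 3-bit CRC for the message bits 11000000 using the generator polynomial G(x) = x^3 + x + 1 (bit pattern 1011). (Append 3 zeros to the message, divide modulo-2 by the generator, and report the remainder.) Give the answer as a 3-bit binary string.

111

Append 3 zeros: 11000000000. Divide by 1011 (XOR where the leading bit is 1):
  pos 0: 1100 XOR 1011 = 0111
  pos 1: 1110 XOR 1011 = 0101
  pos 2: 1010 XOR 1011 = 0001
  pos 5: 1000 XOR 1011 = 0011
  pos 7: 1100 XOR 1011 = 0111
Remainder (last 3 bits) = 111. This is the CRC / FCS.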